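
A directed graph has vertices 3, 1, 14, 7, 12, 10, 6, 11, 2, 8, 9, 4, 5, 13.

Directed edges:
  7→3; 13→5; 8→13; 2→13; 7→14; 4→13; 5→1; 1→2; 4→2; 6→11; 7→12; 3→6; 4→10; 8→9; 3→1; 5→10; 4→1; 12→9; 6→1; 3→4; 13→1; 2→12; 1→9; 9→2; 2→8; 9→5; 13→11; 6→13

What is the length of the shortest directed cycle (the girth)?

3

For each vertex v, BFS finds the shortest path from v back to v.
The shortest such closed walk is 12 → 9 → 2 → 12, length 3.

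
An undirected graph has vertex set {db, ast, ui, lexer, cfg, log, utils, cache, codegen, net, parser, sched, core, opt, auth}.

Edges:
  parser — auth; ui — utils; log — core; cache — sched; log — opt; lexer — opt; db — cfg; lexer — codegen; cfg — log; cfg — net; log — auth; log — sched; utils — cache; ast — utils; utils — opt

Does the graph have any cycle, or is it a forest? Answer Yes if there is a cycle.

Yes

DFS, tracking each vertex's parent; an edge to a visited non-parent vertex closes a cycle.
Start from sched:
visit sched (parent –)
  visit log (parent sched)
    visit cfg (parent log)
      visit net (parent cfg)
        net–cfg: parent, skip
      visit db (parent cfg)
        db–cfg: parent, skip
      cfg–log: parent, skip
    visit opt (parent log)
      visit lexer (parent opt)
        visit codegen (parent lexer)
          codegen–lexer: parent, skip
        lexer–opt: parent, skip
      visit utils (parent opt)
        utils–opt: parent, skip
        visit ast (parent utils)
          ast–utils: parent, skip
        visit ui (parent utils)
          ui–utils: parent, skip
        visit cache (parent utils)
          cache–utils: parent, skip
          cache–sched: sched visited and ≠ parent → cycle
Cycle: sched – log – opt – utils – cache – sched.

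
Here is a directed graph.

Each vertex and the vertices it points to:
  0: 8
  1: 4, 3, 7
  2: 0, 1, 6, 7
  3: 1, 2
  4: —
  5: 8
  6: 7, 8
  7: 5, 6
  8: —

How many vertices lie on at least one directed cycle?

A vertex is on a directed cycle iff it belongs to a strongly connected component of size ≥ 2 (or has a self-loop).
The vertices on cycles are {1, 2, 3, 6, 7} — 5 in total.

5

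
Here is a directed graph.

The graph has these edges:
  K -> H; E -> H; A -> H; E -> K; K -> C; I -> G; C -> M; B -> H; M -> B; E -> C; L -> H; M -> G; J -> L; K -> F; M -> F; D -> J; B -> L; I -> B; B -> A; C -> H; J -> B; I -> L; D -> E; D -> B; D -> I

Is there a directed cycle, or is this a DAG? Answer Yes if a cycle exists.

DFS with white/gray/black marking, starting from H:
H gray
H black
A gray
  A→H: H black — skip
A black
M gray
  G gray
  G black
  F gray
  F black
  B gray
    B→H: H black — skip
    B→A: A black — skip
    L gray
      L→H: H black — skip
    L black
  B black
M black
K gray
  K→H: H black — skip
  C gray
    C→H: H black — skip
    C→M: M black — skip
  C black
  K→F: F black — skip
K black
D gray
  J gray
    J→B: B black — skip
    J→L: L black — skip
  J black
  I gray
    I→G: G black — skip
    I→B: B black — skip
    I→L: L black — skip
  I black
  E gray
    E→H: H black — skip
    E→K: K black — skip
    E→C: C black — skip
  E black
  D→B: B black — skip
D black
Every edge goes to a white or black vertex — no back edge, so the graph is acyclic.

No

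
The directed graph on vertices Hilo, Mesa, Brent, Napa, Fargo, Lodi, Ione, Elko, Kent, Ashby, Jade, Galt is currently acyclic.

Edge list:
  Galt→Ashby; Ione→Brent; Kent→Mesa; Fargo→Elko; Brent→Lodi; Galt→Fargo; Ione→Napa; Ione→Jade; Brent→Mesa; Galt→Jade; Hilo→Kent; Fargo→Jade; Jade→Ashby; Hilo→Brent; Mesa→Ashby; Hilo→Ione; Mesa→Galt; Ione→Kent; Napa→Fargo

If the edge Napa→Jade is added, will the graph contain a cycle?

No

Adding Napa→Jade creates a cycle iff Jade can already reach Napa.
Explore from Jade: no path reaches Napa. The graph stays acyclic.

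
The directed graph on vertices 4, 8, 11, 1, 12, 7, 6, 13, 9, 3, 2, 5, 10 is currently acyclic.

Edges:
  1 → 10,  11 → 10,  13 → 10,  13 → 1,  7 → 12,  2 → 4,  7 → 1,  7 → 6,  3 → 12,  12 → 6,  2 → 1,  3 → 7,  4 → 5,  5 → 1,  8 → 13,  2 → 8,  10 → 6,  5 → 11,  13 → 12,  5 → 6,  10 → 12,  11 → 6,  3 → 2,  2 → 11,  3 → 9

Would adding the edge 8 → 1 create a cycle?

No

Adding 8→1 creates a cycle iff 1 can already reach 8.
Explore from 1: no path reaches 8. The graph stays acyclic.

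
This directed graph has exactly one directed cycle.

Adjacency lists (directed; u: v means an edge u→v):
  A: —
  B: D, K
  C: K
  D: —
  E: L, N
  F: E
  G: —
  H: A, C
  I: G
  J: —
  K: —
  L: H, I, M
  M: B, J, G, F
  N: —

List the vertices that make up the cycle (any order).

DFS with gray/black marking from L:
L gray
  H gray
    A gray
    A black
    C gray
      K gray
      K black
    C black
  H black
  I gray
    G gray
    G black
  I black
  M gray
    B gray
      D gray
      D black
      B→K: K black — skip
    B black
    J gray
    J black
    M→G: G black — skip
    F gray
      E gray
        E→L: L is gray → back edge
Back edge closes the cycle L → M → F → E → L; its vertices are {E, F, L, M}.

E, F, L, M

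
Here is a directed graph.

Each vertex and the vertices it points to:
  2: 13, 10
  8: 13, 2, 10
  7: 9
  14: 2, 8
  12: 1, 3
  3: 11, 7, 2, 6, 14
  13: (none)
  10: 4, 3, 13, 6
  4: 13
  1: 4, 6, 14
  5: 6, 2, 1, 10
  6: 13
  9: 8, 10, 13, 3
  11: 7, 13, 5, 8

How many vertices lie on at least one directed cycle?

10

A vertex is on a directed cycle iff it belongs to a strongly connected component of size ≥ 2 (or has a self-loop).
The vertices on cycles are {1, 2, 3, 5, 7, 8, 9, 10, 11, 14} — 10 in total.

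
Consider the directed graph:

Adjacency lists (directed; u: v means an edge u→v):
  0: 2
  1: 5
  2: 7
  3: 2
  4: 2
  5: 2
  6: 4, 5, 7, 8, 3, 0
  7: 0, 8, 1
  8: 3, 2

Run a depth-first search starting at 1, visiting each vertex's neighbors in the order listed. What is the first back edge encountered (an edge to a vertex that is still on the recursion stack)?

0→2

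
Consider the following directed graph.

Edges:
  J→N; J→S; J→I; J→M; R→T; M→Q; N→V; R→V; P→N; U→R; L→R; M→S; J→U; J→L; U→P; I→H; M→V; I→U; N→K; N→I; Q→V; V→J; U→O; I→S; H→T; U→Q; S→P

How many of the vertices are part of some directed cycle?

11

A vertex is on a directed cycle iff it belongs to a strongly connected component of size ≥ 2 (or has a self-loop).
The vertices on cycles are {I, J, L, M, N, P, Q, R, S, U, V} — 11 in total.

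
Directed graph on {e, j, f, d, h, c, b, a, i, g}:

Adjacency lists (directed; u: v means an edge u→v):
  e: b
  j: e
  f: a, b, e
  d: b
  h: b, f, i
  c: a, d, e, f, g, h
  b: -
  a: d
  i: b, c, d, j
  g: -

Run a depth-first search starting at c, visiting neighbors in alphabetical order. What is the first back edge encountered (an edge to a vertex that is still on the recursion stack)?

i→c

DFS from c (visiting neighbors in alphabetical order); mark gray on enter, black on exit:
c gray
  a gray
    d gray
      b gray
      b black
    d black
  a black
  c→d: d black — skip
  e gray
    e→b: b black — skip
  e black
  f gray
    f→a: a black — skip
    f→b: b black — skip
    f→e: e black — skip
  f black
  g gray
  g black
  h gray
    h→b: b black — skip
    h→f: f black — skip
    i gray
      i→b: b black — skip
      i→c: c is gray → back edge
First back edge: i → c.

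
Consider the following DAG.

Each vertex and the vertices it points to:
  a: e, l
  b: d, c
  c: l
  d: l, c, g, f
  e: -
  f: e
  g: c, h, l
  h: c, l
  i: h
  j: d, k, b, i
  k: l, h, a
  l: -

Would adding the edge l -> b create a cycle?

Yes

Adding l→b creates a cycle iff b can already reach l.
Path from b: b → c → l.
So b → … → l → b is a cycle.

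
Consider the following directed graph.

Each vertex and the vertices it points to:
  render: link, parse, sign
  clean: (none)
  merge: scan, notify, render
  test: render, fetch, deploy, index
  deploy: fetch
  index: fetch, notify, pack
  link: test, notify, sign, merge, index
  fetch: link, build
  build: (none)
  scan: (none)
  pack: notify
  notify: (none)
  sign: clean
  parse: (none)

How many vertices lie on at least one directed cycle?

A vertex is on a directed cycle iff it belongs to a strongly connected component of size ≥ 2 (or has a self-loop).
The vertices on cycles are {link, test, fetch, index, merge, deploy, render} — 7 in total.

7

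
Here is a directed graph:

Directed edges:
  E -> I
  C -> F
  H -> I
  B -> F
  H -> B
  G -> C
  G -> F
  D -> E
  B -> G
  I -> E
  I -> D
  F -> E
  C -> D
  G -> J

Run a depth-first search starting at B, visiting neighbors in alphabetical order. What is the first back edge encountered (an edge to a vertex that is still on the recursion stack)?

D->E

DFS from B (visiting neighbors in alphabetical order); mark gray on enter, black on exit:
B gray
  F gray
    E gray
      I gray
        D gray
          D→E: E is gray → back edge
First back edge: D → E.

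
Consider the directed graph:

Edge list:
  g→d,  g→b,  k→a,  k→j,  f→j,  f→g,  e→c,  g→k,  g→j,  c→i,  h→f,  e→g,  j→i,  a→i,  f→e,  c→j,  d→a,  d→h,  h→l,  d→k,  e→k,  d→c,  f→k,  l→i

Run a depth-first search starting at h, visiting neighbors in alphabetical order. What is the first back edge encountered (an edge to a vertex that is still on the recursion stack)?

DFS from h (visiting neighbors in alphabetical order); mark gray on enter, black on exit:
h gray
  f gray
    e gray
      c gray
        i gray
        i black
        j gray
          j→i: i black — skip
        j black
      c black
      g gray
        b gray
        b black
        d gray
          a gray
            a→i: i black — skip
          a black
          d→c: c black — skip
          d→h: h is gray → back edge
First back edge: d → h.

d->h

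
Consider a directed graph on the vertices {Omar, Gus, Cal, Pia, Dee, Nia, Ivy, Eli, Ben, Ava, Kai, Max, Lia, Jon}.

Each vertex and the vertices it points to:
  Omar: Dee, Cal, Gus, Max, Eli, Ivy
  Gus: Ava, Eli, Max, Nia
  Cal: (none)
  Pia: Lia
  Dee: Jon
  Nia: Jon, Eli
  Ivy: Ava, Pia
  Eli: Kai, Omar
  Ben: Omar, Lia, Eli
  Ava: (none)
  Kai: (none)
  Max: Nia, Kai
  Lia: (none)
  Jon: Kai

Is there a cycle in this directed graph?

DFS with white/gray/black marking, starting from Cal:
Cal gray
Cal black
Omar gray
  Dee gray
    Jon gray
      Kai gray
      Kai black
    Jon black
  Dee black
  Omar→Cal: Cal black — skip
  Gus gray
    Ava gray
    Ava black
    Eli gray
      Eli→Kai: Kai black — skip
      Eli→Omar: Omar is gray → back edge
Back edge found, so a cycle exists: Omar → Gus → Eli → Omar.

Yes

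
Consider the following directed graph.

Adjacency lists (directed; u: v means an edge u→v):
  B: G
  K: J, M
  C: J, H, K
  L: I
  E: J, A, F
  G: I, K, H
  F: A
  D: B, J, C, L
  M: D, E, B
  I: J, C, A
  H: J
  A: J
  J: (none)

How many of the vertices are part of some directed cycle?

A vertex is on a directed cycle iff it belongs to a strongly connected component of size ≥ 2 (or has a self-loop).
The vertices on cycles are {B, C, D, G, I, K, L, M} — 8 in total.

8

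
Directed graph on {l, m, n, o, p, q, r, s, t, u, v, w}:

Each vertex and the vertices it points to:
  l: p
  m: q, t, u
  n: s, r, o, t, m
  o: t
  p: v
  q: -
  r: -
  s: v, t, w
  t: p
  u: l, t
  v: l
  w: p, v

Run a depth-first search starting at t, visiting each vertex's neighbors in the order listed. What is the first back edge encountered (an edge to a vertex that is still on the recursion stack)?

l→p

DFS from t (visiting each vertex's neighbors in the order listed); mark gray on enter, black on exit:
t gray
  p gray
    v gray
      l gray
        l→p: p is gray → back edge
First back edge: l → p.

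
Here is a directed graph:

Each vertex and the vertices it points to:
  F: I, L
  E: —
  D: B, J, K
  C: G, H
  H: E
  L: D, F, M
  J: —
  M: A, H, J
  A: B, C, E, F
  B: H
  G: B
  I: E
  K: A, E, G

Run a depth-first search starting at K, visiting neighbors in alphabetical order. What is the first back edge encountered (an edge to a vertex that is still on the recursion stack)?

D->K

DFS from K (visiting neighbors in alphabetical order); mark gray on enter, black on exit:
K gray
  A gray
    B gray
      H gray
        E gray
        E black
      H black
    B black
    C gray
      G gray
        G→B: B black — skip
      G black
      C→H: H black — skip
    C black
    A→E: E black — skip
    F gray
      I gray
        I→E: E black — skip
      I black
      L gray
        D gray
          D→B: B black — skip
          J gray
          J black
          D→K: K is gray → back edge
First back edge: D → K.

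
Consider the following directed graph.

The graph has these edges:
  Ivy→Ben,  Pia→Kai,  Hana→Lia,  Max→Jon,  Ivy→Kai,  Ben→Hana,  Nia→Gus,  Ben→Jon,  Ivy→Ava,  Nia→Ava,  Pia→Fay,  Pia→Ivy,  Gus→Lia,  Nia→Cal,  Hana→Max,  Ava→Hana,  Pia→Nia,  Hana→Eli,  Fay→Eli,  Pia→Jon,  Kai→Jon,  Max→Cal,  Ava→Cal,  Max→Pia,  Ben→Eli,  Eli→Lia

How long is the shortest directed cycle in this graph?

5

For each vertex v, BFS finds the shortest path from v back to v.
The shortest such closed walk is Pia → Ivy → Ava → Hana → Max → Pia, length 5.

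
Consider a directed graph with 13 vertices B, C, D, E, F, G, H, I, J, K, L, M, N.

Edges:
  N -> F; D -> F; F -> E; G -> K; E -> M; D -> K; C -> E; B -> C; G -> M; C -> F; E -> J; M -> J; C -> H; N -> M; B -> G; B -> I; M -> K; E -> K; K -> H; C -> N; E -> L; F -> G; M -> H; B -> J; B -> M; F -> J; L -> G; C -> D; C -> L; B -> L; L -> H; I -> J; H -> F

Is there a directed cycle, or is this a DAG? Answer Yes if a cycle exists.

Yes

DFS with white/gray/black marking, starting from N:
N gray
  F gray
    G gray
      K gray
        H gray
          H→F: F is gray → back edge
Back edge found, so a cycle exists: F → G → K → H → F.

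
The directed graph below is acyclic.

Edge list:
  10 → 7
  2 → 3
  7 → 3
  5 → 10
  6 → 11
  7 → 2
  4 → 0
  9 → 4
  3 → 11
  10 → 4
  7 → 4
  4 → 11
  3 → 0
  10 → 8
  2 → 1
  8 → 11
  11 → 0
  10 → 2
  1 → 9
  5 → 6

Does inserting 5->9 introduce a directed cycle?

No

Adding 5→9 creates a cycle iff 9 can already reach 5.
Explore from 9: no path reaches 5. The graph stays acyclic.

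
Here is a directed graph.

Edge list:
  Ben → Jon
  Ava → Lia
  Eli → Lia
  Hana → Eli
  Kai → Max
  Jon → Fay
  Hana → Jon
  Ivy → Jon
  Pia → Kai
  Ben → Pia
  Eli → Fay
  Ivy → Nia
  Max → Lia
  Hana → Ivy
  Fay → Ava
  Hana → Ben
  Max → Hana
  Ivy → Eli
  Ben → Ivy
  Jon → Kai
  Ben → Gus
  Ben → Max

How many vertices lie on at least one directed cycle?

7

A vertex is on a directed cycle iff it belongs to a strongly connected component of size ≥ 2 (or has a self-loop).
The vertices on cycles are {Ben, Ivy, Jon, Kai, Max, Pia, Hana} — 7 in total.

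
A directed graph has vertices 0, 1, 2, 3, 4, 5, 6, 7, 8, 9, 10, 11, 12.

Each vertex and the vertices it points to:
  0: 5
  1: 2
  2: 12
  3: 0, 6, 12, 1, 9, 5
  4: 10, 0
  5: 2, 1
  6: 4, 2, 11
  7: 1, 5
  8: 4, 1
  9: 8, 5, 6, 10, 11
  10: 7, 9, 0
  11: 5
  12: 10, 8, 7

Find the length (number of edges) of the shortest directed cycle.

For each vertex v, BFS finds the shortest path from v back to v.
The shortest such closed walk is 9 → 10 → 9, length 2.

2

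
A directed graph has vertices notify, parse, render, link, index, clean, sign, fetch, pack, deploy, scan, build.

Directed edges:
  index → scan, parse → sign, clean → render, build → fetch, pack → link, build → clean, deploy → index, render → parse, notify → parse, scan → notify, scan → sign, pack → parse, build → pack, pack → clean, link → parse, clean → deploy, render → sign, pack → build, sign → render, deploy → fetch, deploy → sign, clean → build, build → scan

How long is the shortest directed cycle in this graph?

For each vertex v, BFS finds the shortest path from v back to v.
The shortest such closed walk is build → pack → build, length 2.

2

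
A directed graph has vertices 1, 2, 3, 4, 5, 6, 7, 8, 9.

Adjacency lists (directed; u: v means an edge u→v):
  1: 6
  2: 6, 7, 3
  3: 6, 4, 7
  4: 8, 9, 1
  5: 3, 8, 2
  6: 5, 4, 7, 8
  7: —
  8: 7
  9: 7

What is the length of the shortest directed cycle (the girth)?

3

For each vertex v, BFS finds the shortest path from v back to v.
The shortest such closed walk is 6 → 5 → 3 → 6, length 3.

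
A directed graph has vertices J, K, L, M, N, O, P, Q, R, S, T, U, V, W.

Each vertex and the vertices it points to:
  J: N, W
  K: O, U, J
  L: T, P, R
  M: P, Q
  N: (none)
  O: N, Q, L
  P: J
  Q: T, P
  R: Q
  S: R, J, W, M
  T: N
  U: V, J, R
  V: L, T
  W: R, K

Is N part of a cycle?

N lies on a cycle iff there is a path from N back to itself.
Exploring from N, it never reaches itself; equivalently, its strongly connected component is a singleton.

No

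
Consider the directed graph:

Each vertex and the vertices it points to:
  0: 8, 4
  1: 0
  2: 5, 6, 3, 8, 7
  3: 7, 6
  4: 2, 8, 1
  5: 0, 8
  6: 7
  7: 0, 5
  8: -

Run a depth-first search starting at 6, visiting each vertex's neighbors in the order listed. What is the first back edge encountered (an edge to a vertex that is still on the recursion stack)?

DFS from 6 (visiting each vertex's neighbors in the order listed); mark gray on enter, black on exit:
6 gray
  7 gray
    0 gray
      8 gray
      8 black
      4 gray
        2 gray
          5 gray
            5→0: 0 is gray → back edge
First back edge: 5 → 0.

5→0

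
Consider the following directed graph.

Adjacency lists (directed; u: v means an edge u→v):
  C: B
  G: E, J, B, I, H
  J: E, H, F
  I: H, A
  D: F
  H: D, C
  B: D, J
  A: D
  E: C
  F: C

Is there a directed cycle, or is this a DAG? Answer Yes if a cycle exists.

Yes

DFS with white/gray/black marking, starting from G:
G gray
  E gray
    C gray
      B gray
        D gray
          F gray
            F→C: C is gray → back edge
Back edge found, so a cycle exists: C → B → D → F → C.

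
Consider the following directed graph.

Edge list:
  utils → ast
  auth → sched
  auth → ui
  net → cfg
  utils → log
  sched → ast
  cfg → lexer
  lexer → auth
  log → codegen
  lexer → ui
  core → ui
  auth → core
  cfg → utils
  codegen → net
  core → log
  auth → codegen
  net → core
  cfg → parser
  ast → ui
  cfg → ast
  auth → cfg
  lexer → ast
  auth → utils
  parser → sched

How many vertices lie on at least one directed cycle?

8

A vertex is on a directed cycle iff it belongs to a strongly connected component of size ≥ 2 (or has a self-loop).
The vertices on cycles are {cfg, log, net, auth, core, lexer, utils, codegen} — 8 in total.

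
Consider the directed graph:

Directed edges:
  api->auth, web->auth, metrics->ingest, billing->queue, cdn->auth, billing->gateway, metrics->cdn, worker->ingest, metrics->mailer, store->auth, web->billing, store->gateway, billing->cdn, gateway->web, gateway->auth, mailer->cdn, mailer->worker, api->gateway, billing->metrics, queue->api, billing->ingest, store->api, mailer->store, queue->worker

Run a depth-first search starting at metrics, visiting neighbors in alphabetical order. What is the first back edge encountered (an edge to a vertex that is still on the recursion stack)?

DFS from metrics (visiting neighbors in alphabetical order); mark gray on enter, black on exit:
metrics gray
  cdn gray
    auth gray
    auth black
  cdn black
  ingest gray
  ingest black
  mailer gray
    mailer→cdn: cdn black — skip
    store gray
      api gray
        api→auth: auth black — skip
        gateway gray
          gateway→auth: auth black — skip
          web gray
            web→auth: auth black — skip
            billing gray
              billing→cdn: cdn black — skip
              billing→gateway: gateway is gray → back edge
First back edge: billing → gateway.

billing->gateway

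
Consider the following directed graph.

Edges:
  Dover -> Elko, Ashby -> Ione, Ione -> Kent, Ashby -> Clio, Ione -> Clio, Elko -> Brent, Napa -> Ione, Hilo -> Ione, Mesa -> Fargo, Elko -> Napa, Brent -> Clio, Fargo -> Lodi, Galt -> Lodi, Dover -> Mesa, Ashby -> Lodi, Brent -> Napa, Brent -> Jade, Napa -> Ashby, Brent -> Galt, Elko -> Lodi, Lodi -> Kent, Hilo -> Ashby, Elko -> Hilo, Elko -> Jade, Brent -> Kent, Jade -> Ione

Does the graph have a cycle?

No

DFS with white/gray/black marking, starting from Mesa:
Mesa gray
  Fargo gray
    Lodi gray
      Kent gray
      Kent black
    Lodi black
  Fargo black
Mesa black
Elko gray
  Hilo gray
    Ashby gray
      Ashby→Lodi: Lodi black — skip
      Ione gray
        Ione→Kent: Kent black — skip
        Clio gray
        Clio black
      Ione black
      Ashby→Clio: Clio black — skip
    Ashby black
    Hilo→Ione: Ione black — skip
  Hilo black
  Brent gray
    Jade gray
      Jade→Ione: Ione black — skip
    Jade black
    Napa gray
      Napa→Ashby: Ashby black — skip
      Napa→Ione: Ione black — skip
    Napa black
    Brent→Clio: Clio black — skip
    Galt gray
      Galt→Lodi: Lodi black — skip
    Galt black
    Brent→Kent: Kent black — skip
  Brent black
  Elko→Jade: Jade black — skip
  Elko→Napa: Napa black — skip
  Elko→Lodi: Lodi black — skip
Elko black
Dover gray
  Dover→Mesa: Mesa black — skip
  Dover→Elko: Elko black — skip
Dover black
Every edge goes to a white or black vertex — no back edge, so the graph is acyclic.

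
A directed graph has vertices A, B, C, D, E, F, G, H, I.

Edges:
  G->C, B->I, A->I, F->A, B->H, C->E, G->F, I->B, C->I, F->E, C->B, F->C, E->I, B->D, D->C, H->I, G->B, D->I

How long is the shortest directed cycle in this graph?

2

For each vertex v, BFS finds the shortest path from v back to v.
The shortest such closed walk is B → I → B, length 2.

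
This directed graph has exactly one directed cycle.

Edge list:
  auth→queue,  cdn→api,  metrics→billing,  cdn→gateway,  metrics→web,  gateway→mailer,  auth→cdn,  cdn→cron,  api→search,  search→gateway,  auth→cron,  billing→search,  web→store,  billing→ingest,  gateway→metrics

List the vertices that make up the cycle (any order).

DFS with gray/black marking from gateway:
gateway gray
  metrics gray
    billing gray
      ingest gray
      ingest black
      search gray
        search→gateway: gateway is gray → back edge
Back edge closes the cycle gateway → metrics → billing → search → gateway; its vertices are {search, billing, gateway, metrics}.

search, billing, gateway, metrics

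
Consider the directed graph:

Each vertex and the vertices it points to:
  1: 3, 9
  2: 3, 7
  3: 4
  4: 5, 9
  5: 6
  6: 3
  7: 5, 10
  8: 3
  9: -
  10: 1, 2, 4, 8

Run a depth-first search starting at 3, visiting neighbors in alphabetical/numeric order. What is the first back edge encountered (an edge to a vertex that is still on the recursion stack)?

6->3

DFS from 3 (visiting neighbors in alphabetical/numeric order); mark gray on enter, black on exit:
3 gray
  4 gray
    5 gray
      6 gray
        6→3: 3 is gray → back edge
First back edge: 6 → 3.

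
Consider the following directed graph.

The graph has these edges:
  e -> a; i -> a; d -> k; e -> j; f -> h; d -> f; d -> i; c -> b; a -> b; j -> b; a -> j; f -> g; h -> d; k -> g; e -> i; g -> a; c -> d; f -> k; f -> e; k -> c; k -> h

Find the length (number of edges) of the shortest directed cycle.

3

For each vertex v, BFS finds the shortest path from v back to v.
The shortest such closed walk is f → h → d → f, length 3.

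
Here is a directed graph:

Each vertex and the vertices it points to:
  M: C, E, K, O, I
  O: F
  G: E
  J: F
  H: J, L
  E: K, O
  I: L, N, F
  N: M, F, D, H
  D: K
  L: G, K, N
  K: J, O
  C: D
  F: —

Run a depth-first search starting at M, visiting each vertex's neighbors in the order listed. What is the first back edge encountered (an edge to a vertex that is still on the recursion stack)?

N→M

DFS from M (visiting each vertex's neighbors in the order listed); mark gray on enter, black on exit:
M gray
  C gray
    D gray
      K gray
        J gray
          F gray
          F black
        J black
        O gray
          O→F: F black — skip
        O black
      K black
    D black
  C black
  E gray
    E→K: K black — skip
    E→O: O black — skip
  E black
  M→K: K black — skip
  M→O: O black — skip
  I gray
    L gray
      G gray
        G→E: E black — skip
      G black
      L→K: K black — skip
      N gray
        N→M: M is gray → back edge
First back edge: N → M.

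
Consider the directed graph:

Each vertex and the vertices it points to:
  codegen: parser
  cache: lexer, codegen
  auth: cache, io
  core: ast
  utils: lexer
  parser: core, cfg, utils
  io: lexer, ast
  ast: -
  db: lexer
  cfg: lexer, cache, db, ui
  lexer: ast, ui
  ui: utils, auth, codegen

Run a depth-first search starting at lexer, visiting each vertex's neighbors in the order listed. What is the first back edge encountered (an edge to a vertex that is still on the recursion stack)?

utils→lexer

DFS from lexer (visiting each vertex's neighbors in the order listed); mark gray on enter, black on exit:
lexer gray
  ast gray
  ast black
  ui gray
    utils gray
      utils→lexer: lexer is gray → back edge
First back edge: utils → lexer.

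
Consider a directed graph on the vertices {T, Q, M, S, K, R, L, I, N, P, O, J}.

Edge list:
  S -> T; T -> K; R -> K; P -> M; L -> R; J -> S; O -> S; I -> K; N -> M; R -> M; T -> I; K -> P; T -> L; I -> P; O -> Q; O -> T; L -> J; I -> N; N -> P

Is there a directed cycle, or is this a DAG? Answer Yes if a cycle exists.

Yes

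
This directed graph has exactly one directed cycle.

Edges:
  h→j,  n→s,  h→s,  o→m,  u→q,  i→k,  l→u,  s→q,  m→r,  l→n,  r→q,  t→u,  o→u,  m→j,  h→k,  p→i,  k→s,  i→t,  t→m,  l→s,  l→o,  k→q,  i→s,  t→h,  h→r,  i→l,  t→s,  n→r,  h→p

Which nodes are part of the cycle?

h, i, p, t

DFS with gray/black marking from i:
i gray
  l gray
    u gray
      q gray
      q black
    u black
    n gray
      s gray
        s→q: q black — skip
      s black
      r gray
        r→q: q black — skip
      r black
    n black
    l→s: s black — skip
    o gray
      m gray
        j gray
        j black
        m→r: r black — skip
      m black
      o→u: u black — skip
    o black
  l black
  i→s: s black — skip
  k gray
    k→q: q black — skip
    k→s: s black — skip
  k black
  t gray
    t→s: s black — skip
    t→m: m black — skip
    t→u: u black — skip
    h gray
      h→r: r black — skip
      h→s: s black — skip
      p gray
        p→i: i is gray → back edge
Back edge closes the cycle i → t → h → p → i; its vertices are {h, i, p, t}.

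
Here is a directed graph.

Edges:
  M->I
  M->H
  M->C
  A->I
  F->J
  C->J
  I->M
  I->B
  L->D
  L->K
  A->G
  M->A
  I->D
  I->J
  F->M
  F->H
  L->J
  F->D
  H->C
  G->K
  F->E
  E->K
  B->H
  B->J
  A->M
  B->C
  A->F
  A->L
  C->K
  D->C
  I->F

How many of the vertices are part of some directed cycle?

4

A vertex is on a directed cycle iff it belongs to a strongly connected component of size ≥ 2 (or has a self-loop).
The vertices on cycles are {A, F, I, M} — 4 in total.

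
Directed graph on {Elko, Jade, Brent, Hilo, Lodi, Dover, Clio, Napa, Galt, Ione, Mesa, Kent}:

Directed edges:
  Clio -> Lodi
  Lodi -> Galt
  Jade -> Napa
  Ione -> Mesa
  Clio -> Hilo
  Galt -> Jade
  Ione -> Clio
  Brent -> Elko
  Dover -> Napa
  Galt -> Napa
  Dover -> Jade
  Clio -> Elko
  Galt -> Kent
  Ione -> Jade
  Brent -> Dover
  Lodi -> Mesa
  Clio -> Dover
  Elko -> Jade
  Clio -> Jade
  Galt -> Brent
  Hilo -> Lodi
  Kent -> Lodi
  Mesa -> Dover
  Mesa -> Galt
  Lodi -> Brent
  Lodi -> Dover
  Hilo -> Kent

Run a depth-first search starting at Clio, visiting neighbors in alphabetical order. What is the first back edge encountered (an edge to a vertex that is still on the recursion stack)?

DFS from Clio (visiting neighbors in alphabetical order); mark gray on enter, black on exit:
Clio gray
  Dover gray
    Jade gray
      Napa gray
      Napa black
    Jade black
    Dover→Napa: Napa black — skip
  Dover black
  Elko gray
    Elko→Jade: Jade black — skip
  Elko black
  Hilo gray
    Kent gray
      Lodi gray
        Brent gray
          Brent→Dover: Dover black — skip
          Brent→Elko: Elko black — skip
        Brent black
        Lodi→Dover: Dover black — skip
        Galt gray
          Galt→Brent: Brent black — skip
          Galt→Jade: Jade black — skip
          Galt→Kent: Kent is gray → back edge
First back edge: Galt → Kent.

Galt->Kent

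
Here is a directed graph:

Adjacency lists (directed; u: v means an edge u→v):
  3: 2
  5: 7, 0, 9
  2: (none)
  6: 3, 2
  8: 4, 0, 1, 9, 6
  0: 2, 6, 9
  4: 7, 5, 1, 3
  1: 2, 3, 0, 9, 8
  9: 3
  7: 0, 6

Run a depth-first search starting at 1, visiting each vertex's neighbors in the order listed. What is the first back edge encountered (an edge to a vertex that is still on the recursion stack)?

DFS from 1 (visiting each vertex's neighbors in the order listed); mark gray on enter, black on exit:
1 gray
  2 gray
  2 black
  3 gray
    3→2: 2 black — skip
  3 black
  0 gray
    0→2: 2 black — skip
    6 gray
      6→3: 3 black — skip
      6→2: 2 black — skip
    6 black
    9 gray
      9→3: 3 black — skip
    9 black
  0 black
  1→9: 9 black — skip
  8 gray
    4 gray
      7 gray
        7→0: 0 black — skip
        7→6: 6 black — skip
      7 black
      5 gray
        5→7: 7 black — skip
        5→0: 0 black — skip
        5→9: 9 black — skip
      5 black
      4→1: 1 is gray → back edge
First back edge: 4 → 1.

4→1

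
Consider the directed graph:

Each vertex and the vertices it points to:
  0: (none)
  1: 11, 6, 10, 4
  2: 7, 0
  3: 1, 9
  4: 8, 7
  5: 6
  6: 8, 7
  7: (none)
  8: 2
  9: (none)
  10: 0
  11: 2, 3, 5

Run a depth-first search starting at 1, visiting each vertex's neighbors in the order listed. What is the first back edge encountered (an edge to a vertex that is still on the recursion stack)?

3→1

DFS from 1 (visiting each vertex's neighbors in the order listed); mark gray on enter, black on exit:
1 gray
  11 gray
    2 gray
      7 gray
      7 black
      0 gray
      0 black
    2 black
    3 gray
      3→1: 1 is gray → back edge
First back edge: 3 → 1.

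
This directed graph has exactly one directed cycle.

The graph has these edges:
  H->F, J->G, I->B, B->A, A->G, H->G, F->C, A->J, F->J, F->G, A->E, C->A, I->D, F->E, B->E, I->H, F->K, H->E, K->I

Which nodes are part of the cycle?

F, H, I, K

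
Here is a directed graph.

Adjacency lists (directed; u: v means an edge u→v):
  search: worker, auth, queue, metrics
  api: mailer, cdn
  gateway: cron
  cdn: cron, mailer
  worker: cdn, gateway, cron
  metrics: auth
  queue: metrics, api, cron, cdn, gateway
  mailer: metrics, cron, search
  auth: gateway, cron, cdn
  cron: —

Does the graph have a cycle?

DFS with white/gray/black marking, starting from search:
search gray
  worker gray
    cdn gray
      cron gray
      cron black
      mailer gray
        metrics gray
          auth gray
            gateway gray
              gateway→cron: cron black — skip
            gateway black
            auth→cron: cron black — skip
            auth→cdn: cdn is gray → back edge
Back edge found, so a cycle exists: cdn → mailer → metrics → auth → cdn.

Yes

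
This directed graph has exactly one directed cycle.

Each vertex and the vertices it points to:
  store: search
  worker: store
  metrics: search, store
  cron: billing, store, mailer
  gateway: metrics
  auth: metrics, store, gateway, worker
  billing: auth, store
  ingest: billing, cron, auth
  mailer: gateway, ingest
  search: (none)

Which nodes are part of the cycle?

DFS with gray/black marking from ingest:
ingest gray
  billing gray
    auth gray
      metrics gray
        search gray
        search black
        store gray
          store→search: search black — skip
        store black
      metrics black
      auth→store: store black — skip
      gateway gray
        gateway→metrics: metrics black — skip
      gateway black
      worker gray
        worker→store: store black — skip
      worker black
    auth black
    billing→store: store black — skip
  billing black
  cron gray
    cron→billing: billing black — skip
    cron→store: store black — skip
    mailer gray
      mailer→gateway: gateway black — skip
      mailer→ingest: ingest is gray → back edge
Back edge closes the cycle ingest → cron → mailer → ingest; its vertices are {cron, ingest, mailer}.

cron, ingest, mailer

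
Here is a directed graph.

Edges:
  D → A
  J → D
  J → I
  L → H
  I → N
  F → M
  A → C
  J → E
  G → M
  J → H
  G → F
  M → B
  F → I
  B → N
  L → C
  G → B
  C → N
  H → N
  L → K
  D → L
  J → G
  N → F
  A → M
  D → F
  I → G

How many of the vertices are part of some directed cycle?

6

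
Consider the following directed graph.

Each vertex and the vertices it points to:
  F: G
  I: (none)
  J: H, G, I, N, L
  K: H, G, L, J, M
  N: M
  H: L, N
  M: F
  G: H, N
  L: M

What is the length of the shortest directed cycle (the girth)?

4

For each vertex v, BFS finds the shortest path from v back to v.
The shortest such closed walk is G → N → M → F → G, length 4.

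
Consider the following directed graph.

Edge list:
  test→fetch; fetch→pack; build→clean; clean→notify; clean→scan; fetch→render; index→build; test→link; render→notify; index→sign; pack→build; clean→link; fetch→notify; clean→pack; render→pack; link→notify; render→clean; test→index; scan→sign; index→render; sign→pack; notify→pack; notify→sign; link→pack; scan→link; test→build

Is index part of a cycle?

No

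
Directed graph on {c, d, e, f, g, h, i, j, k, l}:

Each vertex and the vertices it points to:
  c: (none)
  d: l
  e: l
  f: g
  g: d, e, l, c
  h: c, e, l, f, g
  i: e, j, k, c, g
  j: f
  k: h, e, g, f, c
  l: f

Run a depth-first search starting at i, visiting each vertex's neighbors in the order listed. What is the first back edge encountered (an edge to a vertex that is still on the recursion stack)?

DFS from i (visiting each vertex's neighbors in the order listed); mark gray on enter, black on exit:
i gray
  e gray
    l gray
      f gray
        g gray
          d gray
            d→l: l is gray → back edge
First back edge: d → l.

d→l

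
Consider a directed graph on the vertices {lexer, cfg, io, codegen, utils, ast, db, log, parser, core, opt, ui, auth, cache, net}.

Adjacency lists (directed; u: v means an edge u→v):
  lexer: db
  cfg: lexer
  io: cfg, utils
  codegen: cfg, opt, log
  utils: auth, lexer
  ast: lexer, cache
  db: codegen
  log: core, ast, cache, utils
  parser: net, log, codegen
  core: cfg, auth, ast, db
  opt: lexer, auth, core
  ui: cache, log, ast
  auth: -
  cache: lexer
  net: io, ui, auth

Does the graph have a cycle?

DFS with white/gray/black marking, starting from auth:
auth gray
auth black
lexer gray
  db gray
    codegen gray
      cfg gray
        cfg→lexer: lexer is gray → back edge
Back edge found, so a cycle exists: lexer → db → codegen → cfg → lexer.

Yes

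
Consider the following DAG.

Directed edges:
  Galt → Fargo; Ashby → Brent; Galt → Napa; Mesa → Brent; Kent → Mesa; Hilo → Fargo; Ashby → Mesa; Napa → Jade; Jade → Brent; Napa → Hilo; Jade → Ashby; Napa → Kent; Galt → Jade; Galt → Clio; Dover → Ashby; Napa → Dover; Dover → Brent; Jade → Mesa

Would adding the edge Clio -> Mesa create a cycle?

No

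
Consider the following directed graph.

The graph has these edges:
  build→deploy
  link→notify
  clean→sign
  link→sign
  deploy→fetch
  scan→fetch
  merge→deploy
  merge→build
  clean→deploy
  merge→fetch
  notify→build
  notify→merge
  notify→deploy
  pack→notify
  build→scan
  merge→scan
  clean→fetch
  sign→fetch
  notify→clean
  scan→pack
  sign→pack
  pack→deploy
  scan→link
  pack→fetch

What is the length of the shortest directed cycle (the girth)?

For each vertex v, BFS finds the shortest path from v back to v.
The shortest such closed walk is link → notify → build → scan → link, length 4.

4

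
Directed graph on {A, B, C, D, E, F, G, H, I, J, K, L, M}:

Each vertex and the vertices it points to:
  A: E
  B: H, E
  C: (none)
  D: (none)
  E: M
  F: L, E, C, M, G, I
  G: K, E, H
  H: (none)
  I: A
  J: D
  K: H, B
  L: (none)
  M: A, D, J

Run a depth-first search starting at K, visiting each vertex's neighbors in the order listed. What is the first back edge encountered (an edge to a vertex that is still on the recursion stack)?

DFS from K (visiting each vertex's neighbors in the order listed); mark gray on enter, black on exit:
K gray
  H gray
  H black
  B gray
    B→H: H black — skip
    E gray
      M gray
        A gray
          A→E: E is gray → back edge
First back edge: A → E.

A→E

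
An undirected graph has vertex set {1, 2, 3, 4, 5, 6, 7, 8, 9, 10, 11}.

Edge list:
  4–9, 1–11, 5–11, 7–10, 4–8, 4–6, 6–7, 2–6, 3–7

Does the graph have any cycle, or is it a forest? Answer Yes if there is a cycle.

DFS, tracking each vertex's parent; an edge to a visited non-parent vertex closes a cycle.
Start from 3:
visit 3 (parent –)
  visit 7 (parent 3)
    visit 6 (parent 7)
      visit 4 (parent 6)
        visit 9 (parent 4)
          9–4: parent, skip
        4–6: parent, skip
        visit 8 (parent 4)
          8–4: parent, skip
      6–7: parent, skip
      visit 2 (parent 6)
        2–6: parent, skip
    7–3: parent, skip
    visit 10 (parent 7)
      10–7: parent, skip
visit 1 (parent –)
  visit 11 (parent 1)
    visit 5 (parent 11)
      5–11: parent, skip
    11–1: parent, skip
No non-parent visited neighbor found — the graph is a forest.

No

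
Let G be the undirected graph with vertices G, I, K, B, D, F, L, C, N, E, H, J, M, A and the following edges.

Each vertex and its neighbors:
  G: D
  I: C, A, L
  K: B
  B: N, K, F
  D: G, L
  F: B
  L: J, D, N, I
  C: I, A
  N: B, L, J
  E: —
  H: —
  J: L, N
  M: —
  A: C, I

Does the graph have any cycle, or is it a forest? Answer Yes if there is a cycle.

DFS, tracking each vertex's parent; an edge to a visited non-parent vertex closes a cycle.
Start from N:
visit N (parent –)
  visit B (parent N)
    B–N: parent, skip
    visit K (parent B)
      K–B: parent, skip
    visit F (parent B)
      F–B: parent, skip
  visit L (parent N)
    visit J (parent L)
      J–L: parent, skip
      J–N: N visited and ≠ parent → cycle
Cycle: N – L – J – N.

Yes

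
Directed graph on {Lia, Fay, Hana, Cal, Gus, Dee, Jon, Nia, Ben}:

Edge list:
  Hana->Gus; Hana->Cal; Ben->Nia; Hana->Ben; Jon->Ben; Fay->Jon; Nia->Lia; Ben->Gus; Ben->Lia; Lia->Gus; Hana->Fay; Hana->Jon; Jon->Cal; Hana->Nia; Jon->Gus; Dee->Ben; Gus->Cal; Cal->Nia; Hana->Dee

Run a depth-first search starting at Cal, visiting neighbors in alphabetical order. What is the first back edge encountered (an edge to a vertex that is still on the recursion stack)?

DFS from Cal (visiting neighbors in alphabetical order); mark gray on enter, black on exit:
Cal gray
  Nia gray
    Lia gray
      Gus gray
        Gus→Cal: Cal is gray → back edge
First back edge: Gus → Cal.

Gus->Cal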